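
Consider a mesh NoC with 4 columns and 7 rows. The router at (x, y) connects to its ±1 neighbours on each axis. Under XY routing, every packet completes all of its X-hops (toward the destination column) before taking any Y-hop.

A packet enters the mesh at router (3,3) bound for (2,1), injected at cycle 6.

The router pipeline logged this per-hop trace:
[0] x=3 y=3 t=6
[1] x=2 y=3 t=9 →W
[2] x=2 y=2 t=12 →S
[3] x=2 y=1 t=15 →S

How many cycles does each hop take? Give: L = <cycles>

L = 3

From hop 0 (6) to hop 1 (9): +3 cycles.
One hop costs L cycles, so L = 3.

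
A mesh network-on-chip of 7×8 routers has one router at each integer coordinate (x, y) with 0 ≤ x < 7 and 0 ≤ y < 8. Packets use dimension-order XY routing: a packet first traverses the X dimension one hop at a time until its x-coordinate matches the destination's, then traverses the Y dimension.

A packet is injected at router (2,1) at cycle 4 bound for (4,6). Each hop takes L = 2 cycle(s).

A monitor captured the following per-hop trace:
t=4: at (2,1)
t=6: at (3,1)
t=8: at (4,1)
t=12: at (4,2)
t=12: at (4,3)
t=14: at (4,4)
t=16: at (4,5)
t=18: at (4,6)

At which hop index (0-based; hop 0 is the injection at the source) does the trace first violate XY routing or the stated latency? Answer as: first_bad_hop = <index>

hop 1: step (+1,+0), +2 cyc — ok
hop 2: step (+1,+0), +2 cyc — ok
hop 3: step (+0,+1), +4 cyc — BAD: Δcyc=4≠L

first_bad_hop = 3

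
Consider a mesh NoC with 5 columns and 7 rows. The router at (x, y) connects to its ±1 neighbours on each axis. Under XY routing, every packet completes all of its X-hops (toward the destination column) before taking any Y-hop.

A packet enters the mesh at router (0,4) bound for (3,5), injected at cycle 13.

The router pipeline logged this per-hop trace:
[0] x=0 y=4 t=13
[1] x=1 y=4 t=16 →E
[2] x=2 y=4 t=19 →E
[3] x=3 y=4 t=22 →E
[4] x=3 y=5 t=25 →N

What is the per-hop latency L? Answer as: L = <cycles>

L = 3

From hop 0 (13) to hop 1 (16): +3 cycles.
Each hop adds L, hence L = 3.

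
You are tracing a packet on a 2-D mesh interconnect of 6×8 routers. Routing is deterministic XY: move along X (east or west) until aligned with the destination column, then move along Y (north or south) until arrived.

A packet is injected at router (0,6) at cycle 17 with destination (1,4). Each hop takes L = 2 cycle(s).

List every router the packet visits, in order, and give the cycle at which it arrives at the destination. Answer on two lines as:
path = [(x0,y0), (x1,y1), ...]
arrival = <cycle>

#0 — 0,6 | c17
#1 — 1,6 | c19 | E
#2 — 1,5 | c21 | S
#3 — 1,4 | c23 | S

path = [(0,6), (1,6), (1,5), (1,4)]
arrival = 23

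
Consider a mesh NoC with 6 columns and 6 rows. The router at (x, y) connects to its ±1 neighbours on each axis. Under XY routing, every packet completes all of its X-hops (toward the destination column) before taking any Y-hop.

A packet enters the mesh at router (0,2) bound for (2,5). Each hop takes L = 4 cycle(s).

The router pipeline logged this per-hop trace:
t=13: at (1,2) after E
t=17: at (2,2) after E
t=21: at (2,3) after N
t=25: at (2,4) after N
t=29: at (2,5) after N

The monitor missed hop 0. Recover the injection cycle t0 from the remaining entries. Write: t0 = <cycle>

Hop 1 reached at cycle 13; hop k is at t0 + k·L.
So t0 = 13 − 1·4 = 9.

t0 = 9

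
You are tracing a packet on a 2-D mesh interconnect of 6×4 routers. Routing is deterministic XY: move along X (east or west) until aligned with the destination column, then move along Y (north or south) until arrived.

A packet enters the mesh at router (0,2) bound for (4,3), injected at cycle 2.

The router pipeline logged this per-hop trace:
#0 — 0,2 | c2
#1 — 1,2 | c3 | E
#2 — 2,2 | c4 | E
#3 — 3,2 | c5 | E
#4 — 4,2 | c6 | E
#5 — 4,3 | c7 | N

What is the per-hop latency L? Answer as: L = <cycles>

From hop 0 (2) to hop 1 (3): +1 cycles.
That increment is L by definition: L = 1.

L = 1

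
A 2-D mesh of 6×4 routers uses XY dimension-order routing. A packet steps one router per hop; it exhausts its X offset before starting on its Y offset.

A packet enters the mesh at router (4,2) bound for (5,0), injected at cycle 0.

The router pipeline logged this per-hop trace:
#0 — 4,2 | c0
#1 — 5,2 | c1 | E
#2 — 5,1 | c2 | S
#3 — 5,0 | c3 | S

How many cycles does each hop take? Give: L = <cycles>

L = 1

Between hops 0 and 1 the cycle counter advances 1 − 0 = 1.
Per-hop latency L = Δcyc = 1.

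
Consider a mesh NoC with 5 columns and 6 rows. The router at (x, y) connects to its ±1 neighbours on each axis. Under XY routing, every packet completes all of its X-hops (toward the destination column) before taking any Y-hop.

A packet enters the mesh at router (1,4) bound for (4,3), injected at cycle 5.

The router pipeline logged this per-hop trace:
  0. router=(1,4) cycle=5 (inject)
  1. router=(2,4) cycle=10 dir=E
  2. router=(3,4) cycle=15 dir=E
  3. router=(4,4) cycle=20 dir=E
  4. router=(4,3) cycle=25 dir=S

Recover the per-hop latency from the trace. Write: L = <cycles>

L = 5

cyc[1] − cyc[0] = 10 − 5 = 5.
Each hop adds L, hence L = 5.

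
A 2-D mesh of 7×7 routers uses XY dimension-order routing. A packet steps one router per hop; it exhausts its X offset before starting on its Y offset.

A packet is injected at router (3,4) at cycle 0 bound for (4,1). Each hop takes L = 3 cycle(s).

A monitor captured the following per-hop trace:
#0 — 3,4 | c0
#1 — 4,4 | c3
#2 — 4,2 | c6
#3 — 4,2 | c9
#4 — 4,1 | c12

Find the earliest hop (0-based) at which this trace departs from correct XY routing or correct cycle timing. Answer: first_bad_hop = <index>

  1: Δx=+1 Δy=+0 Δt=3 [ok]
  2: Δx=+0 Δy=-2 Δt=3 [BAD: non-unit step]

first_bad_hop = 2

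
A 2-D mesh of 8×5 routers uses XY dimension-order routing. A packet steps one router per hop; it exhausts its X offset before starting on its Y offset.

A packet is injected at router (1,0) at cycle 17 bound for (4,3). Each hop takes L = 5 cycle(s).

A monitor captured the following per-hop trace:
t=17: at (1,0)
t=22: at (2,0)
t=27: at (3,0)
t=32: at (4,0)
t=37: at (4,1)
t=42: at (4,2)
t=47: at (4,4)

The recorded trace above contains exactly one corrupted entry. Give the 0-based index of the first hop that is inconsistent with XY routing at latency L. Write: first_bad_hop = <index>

first_bad_hop = 6

check 1→ d=(1,0) cyc+5: ok
check 2→ d=(1,0) cyc+5: ok
check 3→ d=(1,0) cyc+5: ok
check 4→ d=(0,1) cyc+5: ok
check 5→ d=(0,1) cyc+5: ok
check 6→ d=(0,2) cyc+5: BAD: non-unit step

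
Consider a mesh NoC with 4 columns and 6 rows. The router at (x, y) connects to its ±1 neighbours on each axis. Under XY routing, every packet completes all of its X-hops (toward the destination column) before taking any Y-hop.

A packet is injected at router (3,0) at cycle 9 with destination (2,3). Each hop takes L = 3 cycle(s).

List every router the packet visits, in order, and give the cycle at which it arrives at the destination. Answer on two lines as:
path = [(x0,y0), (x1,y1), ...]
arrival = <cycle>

path = [(3,0), (2,0), (2,1), (2,2), (2,3)]
arrival = 21

#0 — 3,0 | c9
#1 — 2,0 | c12 | W
#2 — 2,1 | c15 | N
#3 — 2,2 | c18 | N
#4 — 2,3 | c21 | N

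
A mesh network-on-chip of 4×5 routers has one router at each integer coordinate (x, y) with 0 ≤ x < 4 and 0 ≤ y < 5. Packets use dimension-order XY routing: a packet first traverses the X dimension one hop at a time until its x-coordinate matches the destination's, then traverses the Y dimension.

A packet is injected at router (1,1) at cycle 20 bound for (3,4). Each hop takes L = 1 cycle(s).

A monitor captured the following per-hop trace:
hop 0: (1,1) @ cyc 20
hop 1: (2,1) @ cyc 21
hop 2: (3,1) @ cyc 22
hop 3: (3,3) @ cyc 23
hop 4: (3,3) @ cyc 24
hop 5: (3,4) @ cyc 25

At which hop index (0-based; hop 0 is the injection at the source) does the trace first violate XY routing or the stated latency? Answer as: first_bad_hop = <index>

first_bad_hop = 3

  1: Δx=+1 Δy=+0 Δt=1 [ok]
  2: Δx=+1 Δy=+0 Δt=1 [ok]
  3: Δx=+0 Δy=+2 Δt=1 [BAD: non-unit step]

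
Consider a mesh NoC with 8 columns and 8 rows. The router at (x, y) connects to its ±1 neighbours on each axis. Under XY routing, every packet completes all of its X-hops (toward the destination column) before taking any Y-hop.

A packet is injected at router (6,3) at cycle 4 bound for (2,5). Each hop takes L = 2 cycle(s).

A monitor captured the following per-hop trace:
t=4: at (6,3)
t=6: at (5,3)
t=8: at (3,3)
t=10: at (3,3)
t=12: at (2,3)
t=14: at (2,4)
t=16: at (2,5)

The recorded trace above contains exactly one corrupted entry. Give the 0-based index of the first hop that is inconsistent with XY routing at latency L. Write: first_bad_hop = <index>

  1: Δx=-1 Δy=+0 Δt=2 [ok]
  2: Δx=-2 Δy=+0 Δt=2 [BAD: non-unit step]

first_bad_hop = 2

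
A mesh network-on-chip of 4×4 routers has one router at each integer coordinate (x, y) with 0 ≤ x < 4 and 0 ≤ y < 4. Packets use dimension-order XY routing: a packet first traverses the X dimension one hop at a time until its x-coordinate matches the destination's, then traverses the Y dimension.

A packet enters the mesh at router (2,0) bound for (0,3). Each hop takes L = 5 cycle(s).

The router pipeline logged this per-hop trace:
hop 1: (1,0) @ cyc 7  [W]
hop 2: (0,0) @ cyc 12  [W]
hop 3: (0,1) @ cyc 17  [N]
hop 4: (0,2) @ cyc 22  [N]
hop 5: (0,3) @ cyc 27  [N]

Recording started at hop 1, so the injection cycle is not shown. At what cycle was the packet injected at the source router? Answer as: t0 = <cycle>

t0 = 2

cyc[1] = 7 and cyc[k] = t0 + k·L for every k.
t0 = cyc[1] − L = 7 − 5 = 2.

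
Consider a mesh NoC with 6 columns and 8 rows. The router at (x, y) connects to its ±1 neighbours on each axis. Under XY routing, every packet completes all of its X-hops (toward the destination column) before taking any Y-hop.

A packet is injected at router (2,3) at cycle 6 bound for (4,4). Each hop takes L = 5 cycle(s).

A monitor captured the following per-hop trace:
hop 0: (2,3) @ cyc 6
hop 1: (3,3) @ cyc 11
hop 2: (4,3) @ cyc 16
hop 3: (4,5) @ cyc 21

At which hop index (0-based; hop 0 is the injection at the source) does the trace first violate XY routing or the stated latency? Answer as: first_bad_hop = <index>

hop 1: step (+1,+0), +5 cyc — ok
hop 2: step (+1,+0), +5 cyc — ok
hop 3: step (+0,+2), +5 cyc — BAD: non-unit step

first_bad_hop = 3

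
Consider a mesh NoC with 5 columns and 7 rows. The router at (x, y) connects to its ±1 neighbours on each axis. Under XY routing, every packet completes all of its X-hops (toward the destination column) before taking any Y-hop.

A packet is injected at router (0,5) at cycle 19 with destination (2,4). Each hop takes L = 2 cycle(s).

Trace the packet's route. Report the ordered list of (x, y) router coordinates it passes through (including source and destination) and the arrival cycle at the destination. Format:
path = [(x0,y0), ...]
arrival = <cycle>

path = [(0,5), (1,5), (2,5), (2,4)]
arrival = 25

t=19: at (0,5)
t=21: at (1,5) after E
t=23: at (2,5) after E
t=25: at (2,4) after S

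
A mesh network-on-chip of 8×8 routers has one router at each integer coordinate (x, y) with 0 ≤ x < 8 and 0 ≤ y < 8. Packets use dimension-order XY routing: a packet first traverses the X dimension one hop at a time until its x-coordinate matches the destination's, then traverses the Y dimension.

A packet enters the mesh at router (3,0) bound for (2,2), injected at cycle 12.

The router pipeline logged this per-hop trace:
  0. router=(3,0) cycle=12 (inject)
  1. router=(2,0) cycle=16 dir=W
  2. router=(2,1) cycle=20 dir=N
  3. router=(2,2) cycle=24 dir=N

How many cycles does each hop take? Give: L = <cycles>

From hop 0 (12) to hop 1 (16): +4 cycles.
Per-hop latency L = Δcyc = 4.

L = 4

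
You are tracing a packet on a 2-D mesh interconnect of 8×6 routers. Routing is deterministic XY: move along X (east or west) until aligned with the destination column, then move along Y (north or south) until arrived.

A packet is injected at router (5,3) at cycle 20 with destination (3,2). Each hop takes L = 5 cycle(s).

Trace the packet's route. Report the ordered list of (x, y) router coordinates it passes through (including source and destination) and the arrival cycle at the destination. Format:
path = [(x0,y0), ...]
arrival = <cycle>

path = [(5,3), (4,3), (3,3), (3,2)]
arrival = 35

#0 — 5,3 | c20
#1 — 4,3 | c25 | W
#2 — 3,3 | c30 | W
#3 — 3,2 | c35 | S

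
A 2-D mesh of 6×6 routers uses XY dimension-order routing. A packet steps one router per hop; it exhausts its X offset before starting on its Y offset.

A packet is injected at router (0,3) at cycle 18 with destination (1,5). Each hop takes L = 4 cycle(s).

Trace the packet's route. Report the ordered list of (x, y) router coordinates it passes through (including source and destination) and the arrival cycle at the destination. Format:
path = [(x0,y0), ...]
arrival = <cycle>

src (0,3)  cyc=18
E→(1,3)  cyc=22
N→(1,4)  cyc=26
N→(1,5)  cyc=30

path = [(0,3), (1,3), (1,4), (1,5)]
arrival = 30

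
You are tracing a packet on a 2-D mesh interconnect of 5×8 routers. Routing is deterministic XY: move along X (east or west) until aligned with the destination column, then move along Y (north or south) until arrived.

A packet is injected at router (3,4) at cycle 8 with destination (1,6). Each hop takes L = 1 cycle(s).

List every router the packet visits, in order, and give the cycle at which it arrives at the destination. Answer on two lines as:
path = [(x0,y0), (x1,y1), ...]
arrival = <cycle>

path = [(3,4), (2,4), (1,4), (1,5), (1,6)]
arrival = 12

  0. router=(3,4) cycle=8 (inject)
  1. router=(2,4) cycle=9 dir=W
  2. router=(1,4) cycle=10 dir=W
  3. router=(1,5) cycle=11 dir=N
  4. router=(1,6) cycle=12 dir=N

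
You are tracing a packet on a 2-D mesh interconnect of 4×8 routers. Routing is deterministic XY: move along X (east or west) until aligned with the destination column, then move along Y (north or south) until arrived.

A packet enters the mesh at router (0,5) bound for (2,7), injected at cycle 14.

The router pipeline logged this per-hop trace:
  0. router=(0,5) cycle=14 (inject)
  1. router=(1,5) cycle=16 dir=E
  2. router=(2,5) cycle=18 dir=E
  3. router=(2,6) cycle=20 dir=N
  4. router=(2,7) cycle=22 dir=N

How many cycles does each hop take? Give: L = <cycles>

L = 2

Between hops 0 and 1 the cycle counter advances 16 − 14 = 2.
Per-hop latency L = Δcyc = 2.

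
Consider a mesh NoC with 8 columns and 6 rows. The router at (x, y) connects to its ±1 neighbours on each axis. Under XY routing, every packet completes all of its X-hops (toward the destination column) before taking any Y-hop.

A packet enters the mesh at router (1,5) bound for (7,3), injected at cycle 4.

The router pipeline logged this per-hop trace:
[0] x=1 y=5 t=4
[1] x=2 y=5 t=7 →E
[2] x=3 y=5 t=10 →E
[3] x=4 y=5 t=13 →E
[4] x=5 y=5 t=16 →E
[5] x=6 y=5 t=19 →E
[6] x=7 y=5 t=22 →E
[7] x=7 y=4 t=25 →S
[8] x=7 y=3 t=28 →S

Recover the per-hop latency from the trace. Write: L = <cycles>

L = 3

cyc[1] − cyc[0] = 7 − 4 = 3.
Per-hop latency L = Δcyc = 3.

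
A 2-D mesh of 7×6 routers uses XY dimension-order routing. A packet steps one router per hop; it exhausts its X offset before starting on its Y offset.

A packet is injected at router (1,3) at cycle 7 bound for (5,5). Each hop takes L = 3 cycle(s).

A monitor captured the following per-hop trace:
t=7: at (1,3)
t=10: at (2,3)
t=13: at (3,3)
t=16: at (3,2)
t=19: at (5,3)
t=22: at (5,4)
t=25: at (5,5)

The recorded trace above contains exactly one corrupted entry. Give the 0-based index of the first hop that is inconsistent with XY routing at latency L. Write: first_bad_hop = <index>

[1] (+1,+0) / 3c ⇒ ok
[2] (+1,+0) / 3c ⇒ ok
[3] (+0,-1) / 3c ⇒ BAD: Y-move but x=3≠5

first_bad_hop = 3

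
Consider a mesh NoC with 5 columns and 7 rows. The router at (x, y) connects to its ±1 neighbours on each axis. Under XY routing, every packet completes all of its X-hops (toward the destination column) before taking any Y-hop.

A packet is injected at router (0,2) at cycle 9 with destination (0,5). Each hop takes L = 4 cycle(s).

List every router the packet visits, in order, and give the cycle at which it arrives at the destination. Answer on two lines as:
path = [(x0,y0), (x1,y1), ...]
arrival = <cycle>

hop 0: (0,2) @ cyc 9
hop 1: (0,3) @ cyc 13  [N]
hop 2: (0,4) @ cyc 17  [N]
hop 3: (0,5) @ cyc 21  [N]

path = [(0,2), (0,3), (0,4), (0,5)]
arrival = 21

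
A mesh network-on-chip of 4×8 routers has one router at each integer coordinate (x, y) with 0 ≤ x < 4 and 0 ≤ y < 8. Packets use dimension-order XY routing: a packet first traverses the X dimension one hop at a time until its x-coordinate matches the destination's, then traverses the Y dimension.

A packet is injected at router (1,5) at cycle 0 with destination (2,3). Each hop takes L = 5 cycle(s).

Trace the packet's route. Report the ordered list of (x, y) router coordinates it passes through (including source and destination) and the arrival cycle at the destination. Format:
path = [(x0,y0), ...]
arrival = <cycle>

#0 — 1,5 | c0
#1 — 2,5 | c5 | E
#2 — 2,4 | c10 | S
#3 — 2,3 | c15 | S

path = [(1,5), (2,5), (2,4), (2,3)]
arrival = 15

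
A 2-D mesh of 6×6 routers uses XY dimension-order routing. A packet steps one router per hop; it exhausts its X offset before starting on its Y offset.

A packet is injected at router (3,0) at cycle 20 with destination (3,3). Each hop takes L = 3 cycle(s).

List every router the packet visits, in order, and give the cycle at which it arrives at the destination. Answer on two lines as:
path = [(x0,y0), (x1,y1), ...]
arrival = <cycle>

#0 — 3,0 | c20
#1 — 3,1 | c23 | N
#2 — 3,2 | c26 | N
#3 — 3,3 | c29 | N

path = [(3,0), (3,1), (3,2), (3,3)]
arrival = 29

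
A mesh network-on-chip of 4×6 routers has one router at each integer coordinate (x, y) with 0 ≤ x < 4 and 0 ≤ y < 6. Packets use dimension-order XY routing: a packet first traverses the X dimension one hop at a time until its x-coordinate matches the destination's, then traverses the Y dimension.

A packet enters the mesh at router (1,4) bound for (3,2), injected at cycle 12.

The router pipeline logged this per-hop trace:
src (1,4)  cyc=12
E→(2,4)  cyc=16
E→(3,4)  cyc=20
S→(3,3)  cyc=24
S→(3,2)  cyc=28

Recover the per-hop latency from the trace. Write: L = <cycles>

From hop 0 (12) to hop 1 (16): +4 cycles.
That increment is L by definition: L = 4.

L = 4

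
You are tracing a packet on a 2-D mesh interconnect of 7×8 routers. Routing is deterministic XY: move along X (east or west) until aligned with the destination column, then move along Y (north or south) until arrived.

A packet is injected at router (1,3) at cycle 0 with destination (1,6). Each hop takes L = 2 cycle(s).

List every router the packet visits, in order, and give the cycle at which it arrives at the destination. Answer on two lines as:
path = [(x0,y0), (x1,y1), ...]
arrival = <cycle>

path = [(1,3), (1,4), (1,5), (1,6)]
arrival = 6

#0 — 1,3 | c0
#1 — 1,4 | c2 | N
#2 — 1,5 | c4 | N
#3 — 1,6 | c6 | N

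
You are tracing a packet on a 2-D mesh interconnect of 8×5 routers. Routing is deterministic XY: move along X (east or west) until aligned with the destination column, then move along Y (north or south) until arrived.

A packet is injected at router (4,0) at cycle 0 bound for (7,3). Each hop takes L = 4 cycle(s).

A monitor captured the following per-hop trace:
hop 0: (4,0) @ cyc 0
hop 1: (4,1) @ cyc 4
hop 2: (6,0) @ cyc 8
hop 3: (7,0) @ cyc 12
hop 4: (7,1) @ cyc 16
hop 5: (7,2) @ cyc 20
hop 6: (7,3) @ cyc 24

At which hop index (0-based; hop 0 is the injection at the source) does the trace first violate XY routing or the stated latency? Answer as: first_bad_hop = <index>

  1: Δx=+0 Δy=+1 Δt=4 [BAD: Y-move but x=4≠7]

first_bad_hop = 1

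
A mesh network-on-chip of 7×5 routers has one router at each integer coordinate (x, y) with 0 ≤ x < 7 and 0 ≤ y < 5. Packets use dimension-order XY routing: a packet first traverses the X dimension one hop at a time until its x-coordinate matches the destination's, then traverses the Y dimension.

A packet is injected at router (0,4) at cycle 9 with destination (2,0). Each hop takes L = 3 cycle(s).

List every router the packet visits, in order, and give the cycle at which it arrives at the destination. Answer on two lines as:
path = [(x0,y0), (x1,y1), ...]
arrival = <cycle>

  0. router=(0,4) cycle=9 (inject)
  1. router=(1,4) cycle=12 dir=E
  2. router=(2,4) cycle=15 dir=E
  3. router=(2,3) cycle=18 dir=S
  4. router=(2,2) cycle=21 dir=S
  5. router=(2,1) cycle=24 dir=S
  6. router=(2,0) cycle=27 dir=S

path = [(0,4), (1,4), (2,4), (2,3), (2,2), (2,1), (2,0)]
arrival = 27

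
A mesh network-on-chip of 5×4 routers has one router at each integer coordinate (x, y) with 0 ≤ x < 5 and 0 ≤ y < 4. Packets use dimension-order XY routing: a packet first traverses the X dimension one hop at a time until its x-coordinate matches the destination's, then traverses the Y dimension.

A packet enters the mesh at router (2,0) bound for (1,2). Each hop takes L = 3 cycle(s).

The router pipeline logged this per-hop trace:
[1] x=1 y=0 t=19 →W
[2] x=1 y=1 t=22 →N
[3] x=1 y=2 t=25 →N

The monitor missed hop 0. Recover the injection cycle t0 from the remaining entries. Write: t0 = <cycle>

Hop 1 reached at cycle 19; hop k is at t0 + k·L.
Subtract one hop: t0 = 19 − 3 = 16.

t0 = 16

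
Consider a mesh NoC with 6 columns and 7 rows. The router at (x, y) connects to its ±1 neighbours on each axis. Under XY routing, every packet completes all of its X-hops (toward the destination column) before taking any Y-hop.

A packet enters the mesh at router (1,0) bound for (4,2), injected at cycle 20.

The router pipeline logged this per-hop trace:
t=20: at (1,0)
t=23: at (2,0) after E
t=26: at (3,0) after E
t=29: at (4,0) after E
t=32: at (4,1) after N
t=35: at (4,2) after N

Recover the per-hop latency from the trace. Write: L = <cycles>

L = 3

cyc[1] − cyc[0] = 23 − 20 = 3.
One hop costs L cycles, so L = 3.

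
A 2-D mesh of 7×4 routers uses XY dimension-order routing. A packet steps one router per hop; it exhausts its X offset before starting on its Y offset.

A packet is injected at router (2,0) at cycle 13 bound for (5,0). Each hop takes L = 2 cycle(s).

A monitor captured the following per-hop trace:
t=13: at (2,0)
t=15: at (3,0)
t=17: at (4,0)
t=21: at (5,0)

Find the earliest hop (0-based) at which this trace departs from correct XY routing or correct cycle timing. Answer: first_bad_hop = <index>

first_bad_hop = 3

hop 1: step (+1,+0), +2 cyc — ok
hop 2: step (+1,+0), +2 cyc — ok
hop 3: step (+1,+0), +4 cyc — BAD: Δcyc=4≠L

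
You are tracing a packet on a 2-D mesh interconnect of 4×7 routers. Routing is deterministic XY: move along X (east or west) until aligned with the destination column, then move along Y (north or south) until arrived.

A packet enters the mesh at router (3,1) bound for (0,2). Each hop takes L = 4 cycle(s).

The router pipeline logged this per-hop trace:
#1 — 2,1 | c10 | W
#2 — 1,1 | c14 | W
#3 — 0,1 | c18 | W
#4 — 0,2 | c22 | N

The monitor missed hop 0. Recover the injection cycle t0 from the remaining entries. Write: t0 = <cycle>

cyc[1] = 10 and cyc[k] = t0 + k·L for every k.
So t0 = 10 − 1·4 = 6.

t0 = 6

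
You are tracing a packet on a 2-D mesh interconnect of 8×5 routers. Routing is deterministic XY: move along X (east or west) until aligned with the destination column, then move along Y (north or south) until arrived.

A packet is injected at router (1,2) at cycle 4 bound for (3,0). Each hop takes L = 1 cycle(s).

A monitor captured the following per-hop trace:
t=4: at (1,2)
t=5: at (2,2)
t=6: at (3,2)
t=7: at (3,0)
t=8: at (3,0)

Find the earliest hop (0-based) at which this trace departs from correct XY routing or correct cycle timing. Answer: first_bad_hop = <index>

first_bad_hop = 3

  1: Δx=+1 Δy=+0 Δt=1 [ok]
  2: Δx=+1 Δy=+0 Δt=1 [ok]
  3: Δx=+0 Δy=-2 Δt=1 [BAD: non-unit step]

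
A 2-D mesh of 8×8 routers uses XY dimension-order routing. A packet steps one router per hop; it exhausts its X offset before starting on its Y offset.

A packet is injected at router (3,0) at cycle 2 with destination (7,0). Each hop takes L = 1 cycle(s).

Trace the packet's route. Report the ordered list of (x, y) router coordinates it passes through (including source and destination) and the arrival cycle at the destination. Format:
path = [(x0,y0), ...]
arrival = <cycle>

path = [(3,0), (4,0), (5,0), (6,0), (7,0)]
arrival = 6

src (3,0)  cyc=2
E→(4,0)  cyc=3
E→(5,0)  cyc=4
E→(6,0)  cyc=5
E→(7,0)  cyc=6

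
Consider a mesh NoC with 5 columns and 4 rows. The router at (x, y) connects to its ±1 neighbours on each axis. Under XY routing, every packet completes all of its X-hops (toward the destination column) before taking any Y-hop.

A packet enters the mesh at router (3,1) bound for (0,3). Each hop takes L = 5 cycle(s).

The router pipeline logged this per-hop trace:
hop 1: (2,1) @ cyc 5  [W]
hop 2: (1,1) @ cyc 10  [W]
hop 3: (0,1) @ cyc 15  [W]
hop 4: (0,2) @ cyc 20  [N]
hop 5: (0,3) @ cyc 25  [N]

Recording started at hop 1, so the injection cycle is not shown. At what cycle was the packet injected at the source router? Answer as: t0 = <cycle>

t0 = 0

Hop 1 reached at cycle 5; hop k is at t0 + k·L.
Therefore t0 = 5 − L = 0.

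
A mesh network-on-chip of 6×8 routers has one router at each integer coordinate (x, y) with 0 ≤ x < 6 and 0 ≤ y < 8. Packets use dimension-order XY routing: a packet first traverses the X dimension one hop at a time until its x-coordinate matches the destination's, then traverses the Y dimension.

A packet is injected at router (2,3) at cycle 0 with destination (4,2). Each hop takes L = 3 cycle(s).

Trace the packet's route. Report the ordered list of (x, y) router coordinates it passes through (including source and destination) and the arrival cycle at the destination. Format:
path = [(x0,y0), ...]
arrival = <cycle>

path = [(2,3), (3,3), (4,3), (4,2)]
arrival = 9

hop 0: (2,3) @ cyc 0
hop 1: (3,3) @ cyc 3  [E]
hop 2: (4,3) @ cyc 6  [E]
hop 3: (4,2) @ cyc 9  [S]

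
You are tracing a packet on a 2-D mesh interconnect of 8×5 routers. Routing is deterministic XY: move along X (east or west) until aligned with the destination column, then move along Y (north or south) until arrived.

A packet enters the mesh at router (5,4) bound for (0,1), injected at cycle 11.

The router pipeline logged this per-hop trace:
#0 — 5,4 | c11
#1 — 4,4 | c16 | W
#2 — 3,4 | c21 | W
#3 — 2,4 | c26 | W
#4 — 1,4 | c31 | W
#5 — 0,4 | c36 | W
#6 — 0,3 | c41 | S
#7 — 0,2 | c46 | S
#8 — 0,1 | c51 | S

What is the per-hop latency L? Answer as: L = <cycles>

cyc[1] − cyc[0] = 16 − 11 = 5.
That increment is L by definition: L = 5.

L = 5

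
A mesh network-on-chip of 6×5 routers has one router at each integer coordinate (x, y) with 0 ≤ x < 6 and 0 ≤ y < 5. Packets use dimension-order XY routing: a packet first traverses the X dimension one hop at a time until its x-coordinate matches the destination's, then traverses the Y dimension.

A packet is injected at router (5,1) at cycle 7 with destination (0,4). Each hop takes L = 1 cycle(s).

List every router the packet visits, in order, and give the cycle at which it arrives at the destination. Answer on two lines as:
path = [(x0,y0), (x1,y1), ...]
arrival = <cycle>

  0. router=(5,1) cycle=7 (inject)
  1. router=(4,1) cycle=8 dir=W
  2. router=(3,1) cycle=9 dir=W
  3. router=(2,1) cycle=10 dir=W
  4. router=(1,1) cycle=11 dir=W
  5. router=(0,1) cycle=12 dir=W
  6. router=(0,2) cycle=13 dir=N
  7. router=(0,3) cycle=14 dir=N
  8. router=(0,4) cycle=15 dir=N

path = [(5,1), (4,1), (3,1), (2,1), (1,1), (0,1), (0,2), (0,3), (0,4)]
arrival = 15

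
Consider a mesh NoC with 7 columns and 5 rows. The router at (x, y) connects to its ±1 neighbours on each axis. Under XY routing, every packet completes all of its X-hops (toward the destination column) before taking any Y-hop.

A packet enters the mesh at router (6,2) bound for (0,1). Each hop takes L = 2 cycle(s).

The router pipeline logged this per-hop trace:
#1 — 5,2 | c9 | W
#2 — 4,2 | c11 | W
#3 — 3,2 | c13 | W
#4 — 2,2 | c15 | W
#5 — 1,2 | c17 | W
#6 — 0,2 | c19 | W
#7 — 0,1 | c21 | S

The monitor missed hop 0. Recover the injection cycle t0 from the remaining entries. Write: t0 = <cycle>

The first recorded entry is hop 1 at cycle 9.
So t0 = 9 − 1·2 = 7.

t0 = 7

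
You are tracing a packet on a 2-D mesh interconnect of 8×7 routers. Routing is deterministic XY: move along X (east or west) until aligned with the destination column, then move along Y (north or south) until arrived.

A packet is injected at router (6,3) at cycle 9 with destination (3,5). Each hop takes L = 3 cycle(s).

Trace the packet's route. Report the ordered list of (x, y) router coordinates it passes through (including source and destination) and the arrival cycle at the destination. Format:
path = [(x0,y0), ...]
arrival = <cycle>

t=9: at (6,3)
t=12: at (5,3) after W
t=15: at (4,3) after W
t=18: at (3,3) after W
t=21: at (3,4) after N
t=24: at (3,5) after N

path = [(6,3), (5,3), (4,3), (3,3), (3,4), (3,5)]
arrival = 24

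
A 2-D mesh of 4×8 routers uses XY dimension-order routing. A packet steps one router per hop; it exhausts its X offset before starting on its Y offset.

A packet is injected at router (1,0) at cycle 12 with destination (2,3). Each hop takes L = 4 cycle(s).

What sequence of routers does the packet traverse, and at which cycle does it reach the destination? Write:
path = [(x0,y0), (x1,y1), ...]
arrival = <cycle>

path = [(1,0), (2,0), (2,1), (2,2), (2,3)]
arrival = 28

t=12: at (1,0)
t=16: at (2,0) after E
t=20: at (2,1) after N
t=24: at (2,2) after N
t=28: at (2,3) after N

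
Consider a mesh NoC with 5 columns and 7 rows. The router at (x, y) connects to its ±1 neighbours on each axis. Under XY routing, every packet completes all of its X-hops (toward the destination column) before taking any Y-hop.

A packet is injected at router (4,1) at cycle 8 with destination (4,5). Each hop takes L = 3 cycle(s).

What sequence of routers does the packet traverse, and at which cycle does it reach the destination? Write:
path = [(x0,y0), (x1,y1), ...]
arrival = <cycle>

#0 — 4,1 | c8
#1 — 4,2 | c11 | N
#2 — 4,3 | c14 | N
#3 — 4,4 | c17 | N
#4 — 4,5 | c20 | N

path = [(4,1), (4,2), (4,3), (4,4), (4,5)]
arrival = 20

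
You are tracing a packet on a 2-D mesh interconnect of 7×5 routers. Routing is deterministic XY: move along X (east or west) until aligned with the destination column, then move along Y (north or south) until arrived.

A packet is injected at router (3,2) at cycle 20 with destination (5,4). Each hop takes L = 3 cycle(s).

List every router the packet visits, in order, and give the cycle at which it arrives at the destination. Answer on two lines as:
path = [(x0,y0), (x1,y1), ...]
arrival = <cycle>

#0 — 3,2 | c20
#1 — 4,2 | c23 | E
#2 — 5,2 | c26 | E
#3 — 5,3 | c29 | N
#4 — 5,4 | c32 | N

path = [(3,2), (4,2), (5,2), (5,3), (5,4)]
arrival = 32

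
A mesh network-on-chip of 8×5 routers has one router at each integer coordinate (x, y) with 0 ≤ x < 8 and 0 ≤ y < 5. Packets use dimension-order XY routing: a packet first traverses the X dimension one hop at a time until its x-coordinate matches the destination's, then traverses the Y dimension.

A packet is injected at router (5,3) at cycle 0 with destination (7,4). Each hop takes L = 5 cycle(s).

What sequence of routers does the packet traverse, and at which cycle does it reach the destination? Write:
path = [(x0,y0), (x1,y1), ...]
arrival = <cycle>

path = [(5,3), (6,3), (7,3), (7,4)]
arrival = 15

src (5,3)  cyc=0
E→(6,3)  cyc=5
E→(7,3)  cyc=10
N→(7,4)  cyc=15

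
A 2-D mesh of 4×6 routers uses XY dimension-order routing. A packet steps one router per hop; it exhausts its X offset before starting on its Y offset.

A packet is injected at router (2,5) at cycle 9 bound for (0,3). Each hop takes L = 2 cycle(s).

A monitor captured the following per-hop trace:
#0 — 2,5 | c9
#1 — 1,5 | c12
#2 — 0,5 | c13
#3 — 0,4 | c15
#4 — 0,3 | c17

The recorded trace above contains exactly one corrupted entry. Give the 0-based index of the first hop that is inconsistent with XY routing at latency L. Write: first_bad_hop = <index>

first_bad_hop = 1

check 1→ d=(-1,0) cyc+3: BAD: Δcyc=3≠L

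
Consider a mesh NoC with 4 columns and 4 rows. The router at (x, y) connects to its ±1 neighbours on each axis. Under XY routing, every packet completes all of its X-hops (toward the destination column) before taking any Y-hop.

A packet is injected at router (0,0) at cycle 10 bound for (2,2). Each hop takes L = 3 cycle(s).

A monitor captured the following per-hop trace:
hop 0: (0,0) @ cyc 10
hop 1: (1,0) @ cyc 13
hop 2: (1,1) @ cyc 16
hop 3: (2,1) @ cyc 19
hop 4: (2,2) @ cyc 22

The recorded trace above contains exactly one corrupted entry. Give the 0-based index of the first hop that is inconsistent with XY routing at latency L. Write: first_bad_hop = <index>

check 1→ d=(1,0) cyc+3: ok
check 2→ d=(0,1) cyc+3: BAD: Y-move but x=1≠2

first_bad_hop = 2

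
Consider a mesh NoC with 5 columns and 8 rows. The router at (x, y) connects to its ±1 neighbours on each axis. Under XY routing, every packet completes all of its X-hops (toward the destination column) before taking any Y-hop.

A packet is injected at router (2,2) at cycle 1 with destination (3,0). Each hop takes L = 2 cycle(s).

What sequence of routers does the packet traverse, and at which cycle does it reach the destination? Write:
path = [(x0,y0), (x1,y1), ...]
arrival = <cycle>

path = [(2,2), (3,2), (3,1), (3,0)]
arrival = 7

[0] x=2 y=2 t=1
[1] x=3 y=2 t=3 →E
[2] x=3 y=1 t=5 →S
[3] x=3 y=0 t=7 →S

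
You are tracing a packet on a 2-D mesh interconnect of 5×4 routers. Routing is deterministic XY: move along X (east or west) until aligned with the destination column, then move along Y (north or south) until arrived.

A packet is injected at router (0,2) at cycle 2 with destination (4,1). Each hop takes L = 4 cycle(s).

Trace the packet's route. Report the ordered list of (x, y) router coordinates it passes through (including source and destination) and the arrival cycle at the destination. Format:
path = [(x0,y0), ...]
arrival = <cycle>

t=2: at (0,2)
t=6: at (1,2) after E
t=10: at (2,2) after E
t=14: at (3,2) after E
t=18: at (4,2) after E
t=22: at (4,1) after S

path = [(0,2), (1,2), (2,2), (3,2), (4,2), (4,1)]
arrival = 22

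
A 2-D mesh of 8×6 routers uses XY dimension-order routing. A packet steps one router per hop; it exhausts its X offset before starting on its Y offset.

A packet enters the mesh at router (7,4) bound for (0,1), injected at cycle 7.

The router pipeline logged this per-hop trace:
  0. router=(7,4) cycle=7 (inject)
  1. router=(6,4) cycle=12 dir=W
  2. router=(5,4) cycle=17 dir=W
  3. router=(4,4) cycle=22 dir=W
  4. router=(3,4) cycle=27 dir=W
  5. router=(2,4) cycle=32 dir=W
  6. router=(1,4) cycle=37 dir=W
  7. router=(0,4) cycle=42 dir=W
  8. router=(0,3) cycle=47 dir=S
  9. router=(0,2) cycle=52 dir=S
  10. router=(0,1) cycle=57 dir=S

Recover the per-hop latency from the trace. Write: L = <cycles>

L = 5

Δcyc across hop 0→1: 12 − 7 = 5.
Each hop adds L, hence L = 5.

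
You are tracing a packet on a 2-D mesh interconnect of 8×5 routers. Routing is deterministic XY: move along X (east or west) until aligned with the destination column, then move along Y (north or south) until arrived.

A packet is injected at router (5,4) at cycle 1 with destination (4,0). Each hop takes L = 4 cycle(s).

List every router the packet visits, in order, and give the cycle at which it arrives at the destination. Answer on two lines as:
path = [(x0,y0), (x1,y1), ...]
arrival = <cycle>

path = [(5,4), (4,4), (4,3), (4,2), (4,1), (4,0)]
arrival = 21

src (5,4)  cyc=1
W→(4,4)  cyc=5
S→(4,3)  cyc=9
S→(4,2)  cyc=13
S→(4,1)  cyc=17
S→(4,0)  cyc=21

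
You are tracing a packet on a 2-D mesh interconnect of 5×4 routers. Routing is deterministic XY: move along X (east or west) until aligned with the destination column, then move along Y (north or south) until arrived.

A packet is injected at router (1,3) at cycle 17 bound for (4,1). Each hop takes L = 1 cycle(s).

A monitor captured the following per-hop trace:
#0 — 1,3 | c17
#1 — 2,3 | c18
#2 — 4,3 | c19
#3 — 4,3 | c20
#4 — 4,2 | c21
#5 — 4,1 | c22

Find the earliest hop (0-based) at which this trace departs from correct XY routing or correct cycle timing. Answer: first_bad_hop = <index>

first_bad_hop = 2

[1] (+1,+0) / 1c ⇒ ok
[2] (+2,+0) / 1c ⇒ BAD: non-unit step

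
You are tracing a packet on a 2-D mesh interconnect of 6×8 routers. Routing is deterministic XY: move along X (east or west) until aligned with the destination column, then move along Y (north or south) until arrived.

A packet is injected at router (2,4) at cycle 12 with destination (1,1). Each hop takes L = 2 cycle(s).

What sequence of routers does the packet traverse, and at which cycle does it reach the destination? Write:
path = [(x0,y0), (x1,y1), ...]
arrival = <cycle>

path = [(2,4), (1,4), (1,3), (1,2), (1,1)]
arrival = 20

[0] x=2 y=4 t=12
[1] x=1 y=4 t=14 →W
[2] x=1 y=3 t=16 →S
[3] x=1 y=2 t=18 →S
[4] x=1 y=1 t=20 →S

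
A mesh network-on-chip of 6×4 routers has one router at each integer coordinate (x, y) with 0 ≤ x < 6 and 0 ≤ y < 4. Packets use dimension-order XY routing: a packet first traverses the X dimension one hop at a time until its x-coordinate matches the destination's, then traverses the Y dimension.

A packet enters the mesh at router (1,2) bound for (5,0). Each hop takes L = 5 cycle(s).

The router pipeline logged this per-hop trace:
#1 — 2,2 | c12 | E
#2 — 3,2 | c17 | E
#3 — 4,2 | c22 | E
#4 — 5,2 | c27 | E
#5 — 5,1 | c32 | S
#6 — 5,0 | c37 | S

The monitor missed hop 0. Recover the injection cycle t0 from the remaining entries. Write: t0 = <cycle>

The first recorded entry is hop 1 at cycle 12.
Therefore t0 = 12 − L = 7.

t0 = 7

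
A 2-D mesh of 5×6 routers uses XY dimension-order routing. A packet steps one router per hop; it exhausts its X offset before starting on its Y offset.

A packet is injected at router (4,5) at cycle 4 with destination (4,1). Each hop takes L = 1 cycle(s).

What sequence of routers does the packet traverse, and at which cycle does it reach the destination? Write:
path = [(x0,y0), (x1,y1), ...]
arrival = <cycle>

t=4: at (4,5)
t=5: at (4,4) after S
t=6: at (4,3) after S
t=7: at (4,2) after S
t=8: at (4,1) after S

path = [(4,5), (4,4), (4,3), (4,2), (4,1)]
arrival = 8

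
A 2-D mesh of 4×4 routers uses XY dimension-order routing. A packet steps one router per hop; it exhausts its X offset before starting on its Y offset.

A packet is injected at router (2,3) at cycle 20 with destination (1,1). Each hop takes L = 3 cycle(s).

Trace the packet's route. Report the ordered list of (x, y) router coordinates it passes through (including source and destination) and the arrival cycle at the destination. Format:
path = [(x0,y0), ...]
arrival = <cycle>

t=20: at (2,3)
t=23: at (1,3) after W
t=26: at (1,2) after S
t=29: at (1,1) after S

path = [(2,3), (1,3), (1,2), (1,1)]
arrival = 29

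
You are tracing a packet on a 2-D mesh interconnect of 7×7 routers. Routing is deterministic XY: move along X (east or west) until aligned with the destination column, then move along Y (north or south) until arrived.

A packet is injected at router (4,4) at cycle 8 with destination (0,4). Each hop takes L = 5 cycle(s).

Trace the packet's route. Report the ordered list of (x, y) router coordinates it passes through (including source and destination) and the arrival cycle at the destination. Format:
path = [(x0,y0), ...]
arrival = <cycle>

  0. router=(4,4) cycle=8 (inject)
  1. router=(3,4) cycle=13 dir=W
  2. router=(2,4) cycle=18 dir=W
  3. router=(1,4) cycle=23 dir=W
  4. router=(0,4) cycle=28 dir=W

path = [(4,4), (3,4), (2,4), (1,4), (0,4)]
arrival = 28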